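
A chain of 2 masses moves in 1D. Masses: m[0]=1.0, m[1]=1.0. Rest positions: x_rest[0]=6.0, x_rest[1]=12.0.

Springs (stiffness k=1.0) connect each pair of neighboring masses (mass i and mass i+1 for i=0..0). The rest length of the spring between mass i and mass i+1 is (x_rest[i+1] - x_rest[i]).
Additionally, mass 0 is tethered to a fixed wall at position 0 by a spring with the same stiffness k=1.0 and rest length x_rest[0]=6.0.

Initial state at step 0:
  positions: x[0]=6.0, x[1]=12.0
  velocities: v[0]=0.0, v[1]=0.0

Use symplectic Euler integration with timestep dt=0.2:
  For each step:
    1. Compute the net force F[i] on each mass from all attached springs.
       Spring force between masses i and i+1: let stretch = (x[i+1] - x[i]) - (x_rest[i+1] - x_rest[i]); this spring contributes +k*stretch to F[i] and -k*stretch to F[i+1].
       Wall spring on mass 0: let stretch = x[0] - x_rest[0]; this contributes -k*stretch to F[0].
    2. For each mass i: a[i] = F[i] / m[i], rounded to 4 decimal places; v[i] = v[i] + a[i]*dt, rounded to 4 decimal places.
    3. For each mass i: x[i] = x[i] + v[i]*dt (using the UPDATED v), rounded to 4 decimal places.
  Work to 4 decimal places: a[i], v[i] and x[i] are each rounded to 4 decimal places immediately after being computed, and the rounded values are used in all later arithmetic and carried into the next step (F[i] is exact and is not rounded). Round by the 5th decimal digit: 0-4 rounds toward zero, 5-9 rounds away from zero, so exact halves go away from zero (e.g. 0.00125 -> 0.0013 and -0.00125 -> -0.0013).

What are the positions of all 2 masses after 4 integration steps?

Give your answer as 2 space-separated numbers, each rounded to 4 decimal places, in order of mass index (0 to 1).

Answer: 6.0000 12.0000

Derivation:
Step 0: x=[6.0000 12.0000] v=[0.0000 0.0000]
Step 1: x=[6.0000 12.0000] v=[0.0000 0.0000]
Step 2: x=[6.0000 12.0000] v=[0.0000 0.0000]
Step 3: x=[6.0000 12.0000] v=[0.0000 0.0000]
Step 4: x=[6.0000 12.0000] v=[0.0000 0.0000]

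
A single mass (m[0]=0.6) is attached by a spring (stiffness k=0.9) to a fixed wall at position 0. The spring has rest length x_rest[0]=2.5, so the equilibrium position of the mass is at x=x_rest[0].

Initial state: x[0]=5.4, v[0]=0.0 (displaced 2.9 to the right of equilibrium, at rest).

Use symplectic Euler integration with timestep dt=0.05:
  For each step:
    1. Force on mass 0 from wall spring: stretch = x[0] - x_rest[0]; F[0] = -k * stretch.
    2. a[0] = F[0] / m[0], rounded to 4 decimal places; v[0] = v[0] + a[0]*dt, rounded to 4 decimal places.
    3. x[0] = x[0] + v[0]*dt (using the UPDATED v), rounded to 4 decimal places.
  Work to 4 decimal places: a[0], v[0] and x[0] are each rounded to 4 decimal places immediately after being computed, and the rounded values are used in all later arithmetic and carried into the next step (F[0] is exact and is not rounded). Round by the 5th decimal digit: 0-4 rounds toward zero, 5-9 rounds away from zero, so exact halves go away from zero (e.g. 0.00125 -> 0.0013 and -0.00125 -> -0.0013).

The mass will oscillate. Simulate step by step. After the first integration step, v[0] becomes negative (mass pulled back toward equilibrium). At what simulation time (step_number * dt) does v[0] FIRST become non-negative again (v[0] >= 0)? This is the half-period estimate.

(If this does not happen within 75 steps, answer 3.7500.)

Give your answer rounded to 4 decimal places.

Answer: 2.6000

Derivation:
Step 0: x=[5.4000] v=[0.0000]
Step 1: x=[5.3891] v=[-0.2175]
Step 2: x=[5.3674] v=[-0.4342]
Step 3: x=[5.3349] v=[-0.6493]
Step 4: x=[5.2918] v=[-0.8619]
Step 5: x=[5.2382] v=[-1.0713]
Step 6: x=[5.1744] v=[-1.2767]
Step 7: x=[5.1005] v=[-1.4773]
Step 8: x=[5.0169] v=[-1.6723]
Step 9: x=[4.9238] v=[-1.8611]
Step 10: x=[4.8217] v=[-2.0429]
Step 11: x=[4.7109] v=[-2.2170]
Step 12: x=[4.5918] v=[-2.3828]
Step 13: x=[4.4648] v=[-2.5397]
Step 14: x=[4.3304] v=[-2.6871]
Step 15: x=[4.1892] v=[-2.8244]
Step 16: x=[4.0416] v=[-2.9511]
Step 17: x=[3.8883] v=[-3.0667]
Step 18: x=[3.7298] v=[-3.1708]
Step 19: x=[3.5667] v=[-3.2630]
Step 20: x=[3.3996] v=[-3.3430]
Step 21: x=[3.2291] v=[-3.4105]
Step 22: x=[3.0558] v=[-3.4652]
Step 23: x=[2.8805] v=[-3.5069]
Step 24: x=[2.7037] v=[-3.5354]
Step 25: x=[2.5262] v=[-3.5507]
Step 26: x=[2.3486] v=[-3.5527]
Step 27: x=[2.1715] v=[-3.5413]
Step 28: x=[1.9957] v=[-3.5167]
Step 29: x=[1.8218] v=[-3.4789]
Step 30: x=[1.6504] v=[-3.4280]
Step 31: x=[1.4822] v=[-3.3643]
Step 32: x=[1.3178] v=[-3.2880]
Step 33: x=[1.1578] v=[-3.1993]
Step 34: x=[1.0029] v=[-3.0986]
Step 35: x=[0.8536] v=[-2.9863]
Step 36: x=[0.7105] v=[-2.8628]
Step 37: x=[0.5741] v=[-2.7286]
Step 38: x=[0.4449] v=[-2.5842]
Step 39: x=[0.3234] v=[-2.4301]
Step 40: x=[0.2101] v=[-2.2669]
Step 41: x=[0.1053] v=[-2.0952]
Step 42: x=[0.0095] v=[-1.9156]
Step 43: x=[-0.0769] v=[-1.7288]
Step 44: x=[-0.1537] v=[-1.5355]
Step 45: x=[-0.2205] v=[-1.3365]
Step 46: x=[-0.2771] v=[-1.1325]
Step 47: x=[-0.3233] v=[-0.9242]
Step 48: x=[-0.3589] v=[-0.7125]
Step 49: x=[-0.3838] v=[-0.4981]
Step 50: x=[-0.3979] v=[-0.2818]
Step 51: x=[-0.4011] v=[-0.0645]
Step 52: x=[-0.3934] v=[0.1531]
First v>=0 after going negative at step 52, time=2.6000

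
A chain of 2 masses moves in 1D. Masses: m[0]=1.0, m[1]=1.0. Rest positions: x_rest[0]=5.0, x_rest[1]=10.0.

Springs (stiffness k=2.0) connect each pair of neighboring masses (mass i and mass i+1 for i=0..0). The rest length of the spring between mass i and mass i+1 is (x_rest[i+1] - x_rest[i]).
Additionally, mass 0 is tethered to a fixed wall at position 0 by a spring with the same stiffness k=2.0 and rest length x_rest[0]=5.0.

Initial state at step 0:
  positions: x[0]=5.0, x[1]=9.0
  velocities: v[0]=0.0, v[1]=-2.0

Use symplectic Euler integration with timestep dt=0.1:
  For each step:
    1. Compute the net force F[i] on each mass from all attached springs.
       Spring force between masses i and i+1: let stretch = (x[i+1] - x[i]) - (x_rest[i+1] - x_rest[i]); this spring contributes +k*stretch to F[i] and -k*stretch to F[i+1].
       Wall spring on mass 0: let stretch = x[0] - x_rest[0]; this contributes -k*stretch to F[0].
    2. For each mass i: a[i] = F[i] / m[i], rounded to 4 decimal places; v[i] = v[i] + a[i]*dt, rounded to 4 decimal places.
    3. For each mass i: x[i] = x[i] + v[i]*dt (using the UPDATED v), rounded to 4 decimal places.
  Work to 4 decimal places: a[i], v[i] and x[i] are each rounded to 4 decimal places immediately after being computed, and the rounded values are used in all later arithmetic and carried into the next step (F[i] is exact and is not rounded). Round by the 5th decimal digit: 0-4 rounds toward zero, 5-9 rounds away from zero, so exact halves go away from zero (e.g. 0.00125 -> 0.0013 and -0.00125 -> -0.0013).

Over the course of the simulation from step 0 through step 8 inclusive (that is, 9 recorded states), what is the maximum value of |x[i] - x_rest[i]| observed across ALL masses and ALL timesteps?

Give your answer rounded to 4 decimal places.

Step 0: x=[5.0000 9.0000] v=[0.0000 -2.0000]
Step 1: x=[4.9800 8.8200] v=[-0.2000 -1.8000]
Step 2: x=[4.9372 8.6632] v=[-0.4280 -1.5680]
Step 3: x=[4.8702 8.5319] v=[-0.6702 -1.3132]
Step 4: x=[4.7790 8.4274] v=[-0.9119 -1.0455]
Step 5: x=[4.6652 8.3499] v=[-1.1380 -0.7752]
Step 6: x=[4.5318 8.2987] v=[-1.3341 -0.5121]
Step 7: x=[4.3831 8.2722] v=[-1.4871 -0.2655]
Step 8: x=[4.2245 8.2679] v=[-1.5859 -0.0433]
Max displacement = 1.7321

Answer: 1.7321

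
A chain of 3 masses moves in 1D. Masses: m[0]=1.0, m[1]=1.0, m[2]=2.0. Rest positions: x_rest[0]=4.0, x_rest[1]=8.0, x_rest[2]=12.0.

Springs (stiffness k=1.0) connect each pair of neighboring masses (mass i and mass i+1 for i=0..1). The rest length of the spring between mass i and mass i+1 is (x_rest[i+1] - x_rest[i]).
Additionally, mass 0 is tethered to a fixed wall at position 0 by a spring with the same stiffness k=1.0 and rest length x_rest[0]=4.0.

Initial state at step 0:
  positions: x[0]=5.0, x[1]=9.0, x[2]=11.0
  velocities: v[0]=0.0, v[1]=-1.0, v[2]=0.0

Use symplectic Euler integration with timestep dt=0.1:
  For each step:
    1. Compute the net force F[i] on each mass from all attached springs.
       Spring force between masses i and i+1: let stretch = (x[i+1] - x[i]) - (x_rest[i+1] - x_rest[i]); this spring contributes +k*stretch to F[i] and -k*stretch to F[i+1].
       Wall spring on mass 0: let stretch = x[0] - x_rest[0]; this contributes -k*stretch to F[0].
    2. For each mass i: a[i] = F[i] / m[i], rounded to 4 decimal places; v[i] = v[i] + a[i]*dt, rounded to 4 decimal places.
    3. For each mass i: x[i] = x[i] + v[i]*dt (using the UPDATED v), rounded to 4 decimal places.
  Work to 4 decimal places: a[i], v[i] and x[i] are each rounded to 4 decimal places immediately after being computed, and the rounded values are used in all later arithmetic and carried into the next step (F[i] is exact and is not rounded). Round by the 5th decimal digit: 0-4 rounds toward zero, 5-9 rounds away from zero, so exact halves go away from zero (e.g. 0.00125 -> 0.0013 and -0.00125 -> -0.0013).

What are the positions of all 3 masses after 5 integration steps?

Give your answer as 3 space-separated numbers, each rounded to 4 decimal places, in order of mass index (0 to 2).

Step 0: x=[5.0000 9.0000 11.0000] v=[0.0000 -1.0000 0.0000]
Step 1: x=[4.9900 8.8800 11.0100] v=[-0.1000 -1.2000 0.1000]
Step 2: x=[4.9690 8.7424 11.0294] v=[-0.2100 -1.3760 0.1935]
Step 3: x=[4.9360 8.5899 11.0573] v=[-0.3296 -1.5246 0.2792]
Step 4: x=[4.8902 8.4256 11.0929] v=[-0.4578 -1.6433 0.3558]
Step 5: x=[4.8309 8.2526 11.1351] v=[-0.5933 -1.7301 0.4224]

Answer: 4.8309 8.2526 11.1351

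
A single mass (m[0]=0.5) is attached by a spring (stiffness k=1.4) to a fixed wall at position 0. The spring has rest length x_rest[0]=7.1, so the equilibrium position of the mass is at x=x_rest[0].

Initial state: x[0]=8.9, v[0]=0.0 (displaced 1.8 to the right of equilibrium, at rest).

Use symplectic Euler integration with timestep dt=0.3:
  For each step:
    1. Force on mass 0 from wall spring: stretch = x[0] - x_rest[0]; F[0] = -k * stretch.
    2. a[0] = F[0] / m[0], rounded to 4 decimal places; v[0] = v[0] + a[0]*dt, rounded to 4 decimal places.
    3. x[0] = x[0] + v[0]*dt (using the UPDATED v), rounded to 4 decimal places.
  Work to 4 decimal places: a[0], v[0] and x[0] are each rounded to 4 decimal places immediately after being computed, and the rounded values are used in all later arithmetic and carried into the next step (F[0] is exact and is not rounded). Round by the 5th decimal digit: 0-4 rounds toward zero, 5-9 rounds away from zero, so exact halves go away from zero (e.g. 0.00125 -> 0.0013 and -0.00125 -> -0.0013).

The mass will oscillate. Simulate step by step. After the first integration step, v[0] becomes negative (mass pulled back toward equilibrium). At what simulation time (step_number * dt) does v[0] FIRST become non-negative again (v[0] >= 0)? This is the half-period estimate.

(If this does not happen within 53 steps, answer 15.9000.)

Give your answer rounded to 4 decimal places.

Step 0: x=[8.9000] v=[0.0000]
Step 1: x=[8.4464] v=[-1.5120]
Step 2: x=[7.6535] v=[-2.6430]
Step 3: x=[6.7211] v=[-3.1079]
Step 4: x=[5.8842] v=[-2.7896]
Step 5: x=[5.3537] v=[-1.7683]
Step 6: x=[5.2633] v=[-0.3014]
Step 7: x=[5.6357] v=[1.2414]
First v>=0 after going negative at step 7, time=2.1000

Answer: 2.1000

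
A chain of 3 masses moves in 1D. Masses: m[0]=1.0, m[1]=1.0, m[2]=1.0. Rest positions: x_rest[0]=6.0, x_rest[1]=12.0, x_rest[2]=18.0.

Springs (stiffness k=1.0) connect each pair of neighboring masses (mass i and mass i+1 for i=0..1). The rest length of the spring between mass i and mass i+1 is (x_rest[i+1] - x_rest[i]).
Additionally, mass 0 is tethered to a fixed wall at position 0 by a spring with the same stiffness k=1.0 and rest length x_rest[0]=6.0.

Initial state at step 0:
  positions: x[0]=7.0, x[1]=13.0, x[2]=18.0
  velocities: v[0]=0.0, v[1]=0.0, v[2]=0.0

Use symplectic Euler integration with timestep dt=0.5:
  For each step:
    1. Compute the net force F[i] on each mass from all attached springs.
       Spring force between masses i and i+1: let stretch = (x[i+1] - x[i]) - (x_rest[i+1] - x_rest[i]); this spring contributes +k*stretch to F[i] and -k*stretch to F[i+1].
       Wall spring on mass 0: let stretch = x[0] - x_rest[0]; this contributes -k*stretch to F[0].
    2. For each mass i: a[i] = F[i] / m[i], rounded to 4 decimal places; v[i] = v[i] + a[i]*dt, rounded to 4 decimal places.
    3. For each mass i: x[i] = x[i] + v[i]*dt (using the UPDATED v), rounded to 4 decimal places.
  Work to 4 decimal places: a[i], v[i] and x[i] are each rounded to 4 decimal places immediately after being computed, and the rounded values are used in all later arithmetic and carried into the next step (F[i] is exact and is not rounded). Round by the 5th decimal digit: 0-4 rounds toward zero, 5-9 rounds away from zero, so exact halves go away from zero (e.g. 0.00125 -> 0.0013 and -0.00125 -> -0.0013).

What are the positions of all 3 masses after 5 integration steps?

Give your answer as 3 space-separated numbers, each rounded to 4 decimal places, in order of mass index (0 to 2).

Answer: 5.2852 11.8887 18.8311

Derivation:
Step 0: x=[7.0000 13.0000 18.0000] v=[0.0000 0.0000 0.0000]
Step 1: x=[6.7500 12.7500 18.2500] v=[-0.5000 -0.5000 0.5000]
Step 2: x=[6.3125 12.3750 18.6250] v=[-0.8750 -0.7500 0.7500]
Step 3: x=[5.8125 12.0469 18.9375] v=[-1.0000 -0.6563 0.6250]
Step 4: x=[5.4180 11.8828 19.0274] v=[-0.7891 -0.3282 0.1797]
Step 5: x=[5.2852 11.8887 18.8311] v=[-0.2657 0.0117 -0.3926]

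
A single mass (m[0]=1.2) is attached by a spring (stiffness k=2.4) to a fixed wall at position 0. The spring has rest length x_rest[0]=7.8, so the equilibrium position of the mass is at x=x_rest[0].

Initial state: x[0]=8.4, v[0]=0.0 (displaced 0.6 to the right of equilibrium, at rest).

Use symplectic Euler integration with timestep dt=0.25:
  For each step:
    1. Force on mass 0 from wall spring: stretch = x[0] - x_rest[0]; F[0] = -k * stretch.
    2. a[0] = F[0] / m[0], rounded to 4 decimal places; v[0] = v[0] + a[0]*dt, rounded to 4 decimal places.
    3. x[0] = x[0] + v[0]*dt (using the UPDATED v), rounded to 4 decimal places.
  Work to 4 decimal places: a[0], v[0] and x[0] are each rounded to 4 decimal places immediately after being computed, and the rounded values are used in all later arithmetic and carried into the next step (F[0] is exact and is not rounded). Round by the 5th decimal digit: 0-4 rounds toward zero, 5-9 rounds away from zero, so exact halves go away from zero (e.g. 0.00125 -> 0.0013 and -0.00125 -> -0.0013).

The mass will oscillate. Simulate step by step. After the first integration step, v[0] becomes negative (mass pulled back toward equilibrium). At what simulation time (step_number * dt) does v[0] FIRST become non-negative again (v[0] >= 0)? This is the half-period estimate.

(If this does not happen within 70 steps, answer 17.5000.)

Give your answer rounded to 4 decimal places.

Answer: 2.2500

Derivation:
Step 0: x=[8.4000] v=[0.0000]
Step 1: x=[8.3250] v=[-0.3000]
Step 2: x=[8.1844] v=[-0.5625]
Step 3: x=[7.9957] v=[-0.7547]
Step 4: x=[7.7826] v=[-0.8526]
Step 5: x=[7.5716] v=[-0.8439]
Step 6: x=[7.3892] v=[-0.7297]
Step 7: x=[7.2581] v=[-0.5243]
Step 8: x=[7.1948] v=[-0.2534]
Step 9: x=[7.2071] v=[0.0492]
First v>=0 after going negative at step 9, time=2.2500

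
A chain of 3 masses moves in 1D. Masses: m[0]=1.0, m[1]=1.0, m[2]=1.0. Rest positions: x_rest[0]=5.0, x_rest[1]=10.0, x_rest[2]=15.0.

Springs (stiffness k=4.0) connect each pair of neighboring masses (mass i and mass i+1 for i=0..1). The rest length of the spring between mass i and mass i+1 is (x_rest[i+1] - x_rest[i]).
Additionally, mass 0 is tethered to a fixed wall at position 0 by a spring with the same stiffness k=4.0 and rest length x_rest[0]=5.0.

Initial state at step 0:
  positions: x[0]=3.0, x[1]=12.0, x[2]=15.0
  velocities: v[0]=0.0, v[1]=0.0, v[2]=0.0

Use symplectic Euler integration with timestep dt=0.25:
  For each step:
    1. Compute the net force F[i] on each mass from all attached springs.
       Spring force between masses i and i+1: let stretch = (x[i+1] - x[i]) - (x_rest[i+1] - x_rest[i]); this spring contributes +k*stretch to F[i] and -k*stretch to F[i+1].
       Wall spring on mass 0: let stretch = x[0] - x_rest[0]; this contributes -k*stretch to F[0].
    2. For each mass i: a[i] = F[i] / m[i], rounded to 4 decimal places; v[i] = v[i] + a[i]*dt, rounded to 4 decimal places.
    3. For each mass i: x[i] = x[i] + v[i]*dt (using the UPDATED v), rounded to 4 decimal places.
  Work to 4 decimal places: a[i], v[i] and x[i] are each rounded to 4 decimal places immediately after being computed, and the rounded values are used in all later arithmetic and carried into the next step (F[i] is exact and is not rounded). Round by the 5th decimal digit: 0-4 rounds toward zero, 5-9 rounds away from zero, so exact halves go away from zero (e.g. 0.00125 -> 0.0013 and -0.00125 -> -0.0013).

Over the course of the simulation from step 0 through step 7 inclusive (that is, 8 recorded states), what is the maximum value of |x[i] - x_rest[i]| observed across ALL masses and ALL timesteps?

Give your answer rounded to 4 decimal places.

Answer: 2.3403

Derivation:
Step 0: x=[3.0000 12.0000 15.0000] v=[0.0000 0.0000 0.0000]
Step 1: x=[4.5000 10.5000 15.5000] v=[6.0000 -6.0000 2.0000]
Step 2: x=[6.3750 8.7500 16.0000] v=[7.5000 -7.0000 2.0000]
Step 3: x=[7.2500 8.2188 15.9375] v=[3.5000 -2.1250 -0.2500]
Step 4: x=[6.5547 9.3750 15.1953] v=[-2.7812 4.6249 -2.9687]
Step 5: x=[4.9258 11.2812 14.2481] v=[-6.5156 7.6249 -3.7890]
Step 6: x=[3.6543 12.3403 13.8091] v=[-5.0860 4.2364 -1.7559]
Step 7: x=[3.6407 11.5951 14.2529] v=[-0.0543 -2.9808 1.7753]
Max displacement = 2.3403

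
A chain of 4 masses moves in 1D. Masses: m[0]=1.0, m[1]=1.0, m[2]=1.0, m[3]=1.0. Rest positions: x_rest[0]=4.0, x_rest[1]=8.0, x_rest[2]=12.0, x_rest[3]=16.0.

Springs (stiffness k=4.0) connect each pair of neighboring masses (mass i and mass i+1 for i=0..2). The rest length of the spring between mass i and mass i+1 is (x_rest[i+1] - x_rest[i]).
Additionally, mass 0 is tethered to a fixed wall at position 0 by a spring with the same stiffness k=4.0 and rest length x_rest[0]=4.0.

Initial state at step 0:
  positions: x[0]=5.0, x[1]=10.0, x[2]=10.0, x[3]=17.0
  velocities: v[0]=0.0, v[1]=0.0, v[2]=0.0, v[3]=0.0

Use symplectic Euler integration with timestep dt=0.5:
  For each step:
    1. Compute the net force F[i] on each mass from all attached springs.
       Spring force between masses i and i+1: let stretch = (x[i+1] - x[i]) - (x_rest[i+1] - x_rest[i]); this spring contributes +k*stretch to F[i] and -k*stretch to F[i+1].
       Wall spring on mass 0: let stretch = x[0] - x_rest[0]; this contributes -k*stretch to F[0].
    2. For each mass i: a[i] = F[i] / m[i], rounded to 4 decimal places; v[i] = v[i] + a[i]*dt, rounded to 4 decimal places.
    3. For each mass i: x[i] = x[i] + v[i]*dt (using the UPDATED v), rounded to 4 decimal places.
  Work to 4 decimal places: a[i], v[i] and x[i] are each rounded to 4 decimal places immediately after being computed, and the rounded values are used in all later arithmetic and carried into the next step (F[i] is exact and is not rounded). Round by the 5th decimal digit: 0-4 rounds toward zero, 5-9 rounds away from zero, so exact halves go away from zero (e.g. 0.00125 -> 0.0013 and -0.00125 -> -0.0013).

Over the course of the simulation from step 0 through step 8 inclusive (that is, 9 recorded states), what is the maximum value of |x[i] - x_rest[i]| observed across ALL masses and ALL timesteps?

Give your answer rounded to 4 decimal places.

Answer: 5.0000

Derivation:
Step 0: x=[5.0000 10.0000 10.0000 17.0000] v=[0.0000 0.0000 0.0000 0.0000]
Step 1: x=[5.0000 5.0000 17.0000 14.0000] v=[0.0000 -10.0000 14.0000 -6.0000]
Step 2: x=[0.0000 12.0000 9.0000 18.0000] v=[-10.0000 14.0000 -16.0000 8.0000]
Step 3: x=[7.0000 4.0000 13.0000 17.0000] v=[14.0000 -16.0000 8.0000 -2.0000]
Step 4: x=[4.0000 8.0000 12.0000 16.0000] v=[-6.0000 8.0000 -2.0000 -2.0000]
Step 5: x=[1.0000 12.0000 11.0000 15.0000] v=[-6.0000 8.0000 -2.0000 -2.0000]
Step 6: x=[8.0000 4.0000 15.0000 14.0000] v=[14.0000 -16.0000 8.0000 -2.0000]
Step 7: x=[3.0000 11.0000 7.0000 18.0000] v=[-10.0000 14.0000 -16.0000 8.0000]
Step 8: x=[3.0000 6.0000 14.0000 15.0000] v=[0.0000 -10.0000 14.0000 -6.0000]
Max displacement = 5.0000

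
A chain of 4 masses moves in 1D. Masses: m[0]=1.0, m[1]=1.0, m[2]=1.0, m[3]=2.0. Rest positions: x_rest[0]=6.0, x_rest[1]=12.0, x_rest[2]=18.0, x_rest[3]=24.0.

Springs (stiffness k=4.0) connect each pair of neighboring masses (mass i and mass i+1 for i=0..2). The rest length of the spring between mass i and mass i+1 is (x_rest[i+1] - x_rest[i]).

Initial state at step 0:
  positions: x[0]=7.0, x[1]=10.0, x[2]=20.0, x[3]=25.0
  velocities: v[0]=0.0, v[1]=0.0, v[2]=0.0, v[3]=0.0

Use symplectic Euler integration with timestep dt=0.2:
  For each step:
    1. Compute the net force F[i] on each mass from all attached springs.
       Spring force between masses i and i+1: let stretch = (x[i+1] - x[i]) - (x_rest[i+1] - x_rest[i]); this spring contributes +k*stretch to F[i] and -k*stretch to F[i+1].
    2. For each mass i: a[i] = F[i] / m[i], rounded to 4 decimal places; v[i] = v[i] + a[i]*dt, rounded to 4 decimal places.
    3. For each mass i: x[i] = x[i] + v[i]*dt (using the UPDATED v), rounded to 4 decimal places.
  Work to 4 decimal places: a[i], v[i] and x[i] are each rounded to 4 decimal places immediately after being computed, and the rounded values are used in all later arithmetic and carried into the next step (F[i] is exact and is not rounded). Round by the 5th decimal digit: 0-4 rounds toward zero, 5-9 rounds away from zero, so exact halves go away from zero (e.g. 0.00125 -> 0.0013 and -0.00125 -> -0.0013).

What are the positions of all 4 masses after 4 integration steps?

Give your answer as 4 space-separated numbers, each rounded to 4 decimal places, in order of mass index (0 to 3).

Answer: 5.1903 14.6482 17.1387 25.0114

Derivation:
Step 0: x=[7.0000 10.0000 20.0000 25.0000] v=[0.0000 0.0000 0.0000 0.0000]
Step 1: x=[6.5200 11.1200 19.2000 25.0800] v=[-2.4000 5.6000 -4.0000 0.4000]
Step 2: x=[5.8160 12.7968 18.0480 25.1696] v=[-3.5200 8.3840 -5.7600 0.4480]
Step 3: x=[5.2689 14.1969 17.1953 25.1695] v=[-2.7354 7.0003 -4.2637 -0.0006]
Step 4: x=[5.1903 14.6482 17.1387 25.0114] v=[-0.3930 2.2566 -0.2831 -0.7903]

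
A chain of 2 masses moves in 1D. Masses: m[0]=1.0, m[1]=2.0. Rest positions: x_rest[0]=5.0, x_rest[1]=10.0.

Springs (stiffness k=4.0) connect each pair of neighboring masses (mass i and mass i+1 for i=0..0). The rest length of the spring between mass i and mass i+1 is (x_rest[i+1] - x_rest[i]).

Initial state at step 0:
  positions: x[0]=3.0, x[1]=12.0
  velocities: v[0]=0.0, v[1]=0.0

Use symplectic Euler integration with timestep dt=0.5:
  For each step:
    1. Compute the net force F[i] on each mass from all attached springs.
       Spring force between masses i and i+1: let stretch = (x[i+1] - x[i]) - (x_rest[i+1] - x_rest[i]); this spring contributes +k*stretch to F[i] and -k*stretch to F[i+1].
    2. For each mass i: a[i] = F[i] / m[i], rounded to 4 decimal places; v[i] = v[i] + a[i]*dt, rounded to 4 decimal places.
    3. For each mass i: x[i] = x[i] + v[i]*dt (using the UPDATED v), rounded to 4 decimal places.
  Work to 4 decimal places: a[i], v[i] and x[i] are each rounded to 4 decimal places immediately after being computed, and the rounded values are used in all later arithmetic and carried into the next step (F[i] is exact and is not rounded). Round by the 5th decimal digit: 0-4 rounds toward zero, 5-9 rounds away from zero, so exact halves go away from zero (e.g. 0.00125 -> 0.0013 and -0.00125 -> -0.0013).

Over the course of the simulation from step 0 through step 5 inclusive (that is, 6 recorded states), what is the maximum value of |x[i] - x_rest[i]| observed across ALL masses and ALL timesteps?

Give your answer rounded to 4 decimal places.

Answer: 4.0000

Derivation:
Step 0: x=[3.0000 12.0000] v=[0.0000 0.0000]
Step 1: x=[7.0000 10.0000] v=[8.0000 -4.0000]
Step 2: x=[9.0000 9.0000] v=[4.0000 -2.0000]
Step 3: x=[6.0000 10.5000] v=[-6.0000 3.0000]
Step 4: x=[2.5000 12.2500] v=[-7.0000 3.5000]
Step 5: x=[3.7500 11.6250] v=[2.5000 -1.2500]
Max displacement = 4.0000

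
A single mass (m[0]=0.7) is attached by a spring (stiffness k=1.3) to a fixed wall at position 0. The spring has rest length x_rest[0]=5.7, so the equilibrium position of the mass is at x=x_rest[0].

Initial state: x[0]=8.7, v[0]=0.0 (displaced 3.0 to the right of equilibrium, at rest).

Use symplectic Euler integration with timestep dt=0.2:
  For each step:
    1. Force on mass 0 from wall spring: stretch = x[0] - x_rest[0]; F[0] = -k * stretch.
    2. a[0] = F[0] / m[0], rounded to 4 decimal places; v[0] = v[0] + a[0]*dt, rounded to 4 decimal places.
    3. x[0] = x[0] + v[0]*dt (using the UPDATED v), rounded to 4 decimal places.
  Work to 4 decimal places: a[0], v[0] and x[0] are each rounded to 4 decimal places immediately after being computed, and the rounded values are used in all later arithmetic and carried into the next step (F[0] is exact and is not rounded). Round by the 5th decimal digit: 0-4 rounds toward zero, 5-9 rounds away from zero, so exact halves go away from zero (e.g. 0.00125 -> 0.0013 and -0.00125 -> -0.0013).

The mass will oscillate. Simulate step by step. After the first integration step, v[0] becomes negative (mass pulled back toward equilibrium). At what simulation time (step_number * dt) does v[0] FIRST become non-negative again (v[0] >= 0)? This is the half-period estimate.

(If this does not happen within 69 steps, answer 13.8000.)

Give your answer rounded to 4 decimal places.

Answer: 2.4000

Derivation:
Step 0: x=[8.7000] v=[0.0000]
Step 1: x=[8.4771] v=[-1.1143]
Step 2: x=[8.0479] v=[-2.1458]
Step 3: x=[7.4443] v=[-3.0179]
Step 4: x=[6.7111] v=[-3.6658]
Step 5: x=[5.9028] v=[-4.0414]
Step 6: x=[5.0795] v=[-4.1167]
Step 7: x=[4.3023] v=[-3.8862]
Step 8: x=[3.6289] v=[-3.3671]
Step 9: x=[3.1093] v=[-2.5978]
Step 10: x=[2.7822] v=[-1.6355]
Step 11: x=[2.6719] v=[-0.5517]
Step 12: x=[2.7865] v=[0.5730]
First v>=0 after going negative at step 12, time=2.4000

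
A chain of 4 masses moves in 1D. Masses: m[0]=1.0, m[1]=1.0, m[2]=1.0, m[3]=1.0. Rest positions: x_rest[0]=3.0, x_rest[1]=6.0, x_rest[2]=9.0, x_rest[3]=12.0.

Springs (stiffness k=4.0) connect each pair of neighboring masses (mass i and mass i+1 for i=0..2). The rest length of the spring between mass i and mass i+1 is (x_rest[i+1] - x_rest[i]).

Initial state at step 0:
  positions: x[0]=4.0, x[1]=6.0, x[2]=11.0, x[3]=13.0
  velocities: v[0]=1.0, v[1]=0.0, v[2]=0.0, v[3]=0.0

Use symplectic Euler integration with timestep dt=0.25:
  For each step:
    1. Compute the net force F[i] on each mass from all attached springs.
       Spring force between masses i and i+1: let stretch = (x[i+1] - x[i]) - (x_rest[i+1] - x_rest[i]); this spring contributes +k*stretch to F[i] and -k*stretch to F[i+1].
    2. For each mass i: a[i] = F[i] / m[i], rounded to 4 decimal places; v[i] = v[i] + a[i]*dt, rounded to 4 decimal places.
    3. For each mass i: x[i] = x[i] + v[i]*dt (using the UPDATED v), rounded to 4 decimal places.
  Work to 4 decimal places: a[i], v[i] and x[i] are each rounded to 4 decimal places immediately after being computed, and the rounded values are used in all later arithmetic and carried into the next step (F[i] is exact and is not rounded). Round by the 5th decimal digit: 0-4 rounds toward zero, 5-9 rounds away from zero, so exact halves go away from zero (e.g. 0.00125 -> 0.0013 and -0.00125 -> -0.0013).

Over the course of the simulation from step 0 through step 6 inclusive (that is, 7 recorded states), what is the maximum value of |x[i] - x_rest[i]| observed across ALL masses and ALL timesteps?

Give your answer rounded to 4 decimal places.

Step 0: x=[4.0000 6.0000 11.0000 13.0000] v=[1.0000 0.0000 0.0000 0.0000]
Step 1: x=[4.0000 6.7500 10.2500 13.2500] v=[0.0000 3.0000 -3.0000 1.0000]
Step 2: x=[3.9375 7.6875 9.3750 13.5000] v=[-0.2500 3.7500 -3.5000 1.0000]
Step 3: x=[4.0625 8.1094 9.1094 13.4688] v=[0.5000 1.6875 -1.0625 -0.1250]
Step 4: x=[4.4492 7.7696 9.6836 13.0977] v=[1.5469 -1.3594 2.2969 -1.4844]
Step 5: x=[4.9160 7.0782 10.6329 12.6231] v=[1.8673 -2.7658 3.7970 -1.8985]
Step 6: x=[5.1734 6.7349 11.1910 12.4009] v=[1.0295 -1.3733 2.2325 -0.8887]
Max displacement = 2.1910

Answer: 2.1910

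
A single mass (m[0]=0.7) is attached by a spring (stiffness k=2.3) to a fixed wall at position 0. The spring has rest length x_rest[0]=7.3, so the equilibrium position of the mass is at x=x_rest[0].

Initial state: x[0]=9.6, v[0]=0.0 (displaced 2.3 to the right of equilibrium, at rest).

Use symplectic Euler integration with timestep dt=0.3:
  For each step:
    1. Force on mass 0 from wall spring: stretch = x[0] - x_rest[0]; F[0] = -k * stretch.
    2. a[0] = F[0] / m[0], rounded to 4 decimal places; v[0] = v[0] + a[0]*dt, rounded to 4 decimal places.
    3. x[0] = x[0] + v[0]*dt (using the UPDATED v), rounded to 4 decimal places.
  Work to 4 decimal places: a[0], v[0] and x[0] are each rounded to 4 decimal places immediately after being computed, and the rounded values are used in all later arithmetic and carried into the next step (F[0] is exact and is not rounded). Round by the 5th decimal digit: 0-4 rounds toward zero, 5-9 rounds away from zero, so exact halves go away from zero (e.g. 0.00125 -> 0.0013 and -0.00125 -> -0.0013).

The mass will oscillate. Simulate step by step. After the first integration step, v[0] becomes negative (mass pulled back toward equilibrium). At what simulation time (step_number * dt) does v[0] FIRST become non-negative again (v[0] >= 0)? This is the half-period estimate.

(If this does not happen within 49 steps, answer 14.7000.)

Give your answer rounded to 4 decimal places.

Answer: 1.8000

Derivation:
Step 0: x=[9.6000] v=[0.0000]
Step 1: x=[8.9199] v=[-2.2671]
Step 2: x=[7.7607] v=[-3.8639]
Step 3: x=[6.4653] v=[-4.3180]
Step 4: x=[5.4167] v=[-3.4952]
Step 5: x=[4.9251] v=[-1.6388]
Step 6: x=[5.1358] v=[0.7022]
First v>=0 after going negative at step 6, time=1.8000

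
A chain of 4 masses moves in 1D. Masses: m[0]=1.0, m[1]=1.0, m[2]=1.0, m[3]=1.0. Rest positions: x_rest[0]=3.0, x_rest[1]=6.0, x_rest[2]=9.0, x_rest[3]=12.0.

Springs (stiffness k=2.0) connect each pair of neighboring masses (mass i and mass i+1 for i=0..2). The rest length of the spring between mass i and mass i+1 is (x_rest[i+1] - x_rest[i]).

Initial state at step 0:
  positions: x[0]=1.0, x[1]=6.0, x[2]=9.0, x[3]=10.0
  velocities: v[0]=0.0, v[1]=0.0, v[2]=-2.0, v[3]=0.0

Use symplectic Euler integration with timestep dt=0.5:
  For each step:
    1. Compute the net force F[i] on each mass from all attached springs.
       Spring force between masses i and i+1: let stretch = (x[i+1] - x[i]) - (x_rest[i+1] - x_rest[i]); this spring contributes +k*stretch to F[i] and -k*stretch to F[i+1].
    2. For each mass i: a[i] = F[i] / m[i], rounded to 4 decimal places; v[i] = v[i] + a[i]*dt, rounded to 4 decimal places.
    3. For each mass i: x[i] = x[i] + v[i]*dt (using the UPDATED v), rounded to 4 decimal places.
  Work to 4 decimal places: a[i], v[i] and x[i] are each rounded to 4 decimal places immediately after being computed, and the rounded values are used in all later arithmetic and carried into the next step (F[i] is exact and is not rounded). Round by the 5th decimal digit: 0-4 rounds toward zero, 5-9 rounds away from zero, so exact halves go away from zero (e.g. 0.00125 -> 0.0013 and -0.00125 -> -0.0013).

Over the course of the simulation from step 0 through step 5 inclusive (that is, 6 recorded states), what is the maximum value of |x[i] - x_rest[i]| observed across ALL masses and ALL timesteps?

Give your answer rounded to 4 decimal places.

Step 0: x=[1.0000 6.0000 9.0000 10.0000] v=[0.0000 0.0000 -2.0000 0.0000]
Step 1: x=[2.0000 5.0000 7.0000 11.0000] v=[2.0000 -2.0000 -4.0000 2.0000]
Step 2: x=[3.0000 3.5000 6.0000 11.5000] v=[2.0000 -3.0000 -2.0000 1.0000]
Step 3: x=[2.7500 3.0000 6.5000 10.7500] v=[-0.5000 -1.0000 1.0000 -1.5000]
Step 4: x=[1.1250 4.1250 7.3750 9.3750] v=[-3.2500 2.2500 1.7500 -2.7500]
Step 5: x=[-0.5000 5.3750 7.6250 8.5000] v=[-3.2500 2.5000 0.5000 -1.7500]
Max displacement = 3.5000

Answer: 3.5000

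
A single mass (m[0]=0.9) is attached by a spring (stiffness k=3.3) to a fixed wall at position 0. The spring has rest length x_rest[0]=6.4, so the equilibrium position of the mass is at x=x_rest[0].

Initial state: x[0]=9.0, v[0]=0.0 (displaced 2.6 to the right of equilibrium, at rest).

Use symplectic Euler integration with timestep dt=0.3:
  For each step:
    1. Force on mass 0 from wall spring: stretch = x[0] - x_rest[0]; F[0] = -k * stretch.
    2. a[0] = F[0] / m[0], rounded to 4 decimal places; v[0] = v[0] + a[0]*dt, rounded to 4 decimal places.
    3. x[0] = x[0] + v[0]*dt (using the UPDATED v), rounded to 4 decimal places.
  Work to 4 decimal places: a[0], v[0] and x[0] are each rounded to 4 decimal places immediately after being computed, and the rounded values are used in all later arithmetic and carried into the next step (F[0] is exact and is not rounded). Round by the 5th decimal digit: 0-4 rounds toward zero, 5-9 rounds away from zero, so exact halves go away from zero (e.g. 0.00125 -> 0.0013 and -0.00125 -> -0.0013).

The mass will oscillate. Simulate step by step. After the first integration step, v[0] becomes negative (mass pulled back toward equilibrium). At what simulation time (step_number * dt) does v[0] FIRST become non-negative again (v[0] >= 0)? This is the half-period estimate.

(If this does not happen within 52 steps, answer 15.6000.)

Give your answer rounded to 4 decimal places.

Step 0: x=[9.0000] v=[0.0000]
Step 1: x=[8.1420] v=[-2.8600]
Step 2: x=[6.7091] v=[-4.7762]
Step 3: x=[5.1742] v=[-5.1162]
Step 4: x=[4.0439] v=[-3.7678]
Step 5: x=[3.6911] v=[-1.1761]
Step 6: x=[4.2322] v=[1.8037]
First v>=0 after going negative at step 6, time=1.8000

Answer: 1.8000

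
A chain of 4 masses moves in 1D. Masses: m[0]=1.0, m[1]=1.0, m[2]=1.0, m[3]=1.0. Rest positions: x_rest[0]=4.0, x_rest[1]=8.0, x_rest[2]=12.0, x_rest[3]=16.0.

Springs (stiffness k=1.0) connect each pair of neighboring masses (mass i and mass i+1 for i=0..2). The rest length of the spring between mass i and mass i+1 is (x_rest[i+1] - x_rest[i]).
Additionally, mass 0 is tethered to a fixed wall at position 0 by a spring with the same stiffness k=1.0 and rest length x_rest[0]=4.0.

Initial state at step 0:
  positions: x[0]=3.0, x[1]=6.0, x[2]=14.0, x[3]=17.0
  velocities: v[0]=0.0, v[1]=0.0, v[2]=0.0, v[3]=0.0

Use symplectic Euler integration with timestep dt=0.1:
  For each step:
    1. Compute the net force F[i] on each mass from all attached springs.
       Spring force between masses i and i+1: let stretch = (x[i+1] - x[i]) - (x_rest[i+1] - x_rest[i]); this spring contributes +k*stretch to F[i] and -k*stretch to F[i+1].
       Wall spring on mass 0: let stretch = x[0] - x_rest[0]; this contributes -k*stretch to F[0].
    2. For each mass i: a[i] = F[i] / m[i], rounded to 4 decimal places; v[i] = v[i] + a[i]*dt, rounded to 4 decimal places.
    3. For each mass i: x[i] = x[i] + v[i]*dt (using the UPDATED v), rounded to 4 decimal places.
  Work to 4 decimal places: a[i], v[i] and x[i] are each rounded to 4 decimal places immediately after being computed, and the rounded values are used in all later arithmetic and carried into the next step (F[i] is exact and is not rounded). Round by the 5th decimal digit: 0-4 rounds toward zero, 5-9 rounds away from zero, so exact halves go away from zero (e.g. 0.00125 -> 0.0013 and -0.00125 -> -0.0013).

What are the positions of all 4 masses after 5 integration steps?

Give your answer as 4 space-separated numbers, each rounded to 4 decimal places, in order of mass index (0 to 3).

Step 0: x=[3.0000 6.0000 14.0000 17.0000] v=[0.0000 0.0000 0.0000 0.0000]
Step 1: x=[3.0000 6.0500 13.9500 17.0100] v=[0.0000 0.5000 -0.5000 0.1000]
Step 2: x=[3.0005 6.1485 13.8516 17.0294] v=[0.0050 0.9850 -0.9840 0.1940]
Step 3: x=[3.0025 6.2926 13.7080 17.0570] v=[0.0198 1.4405 -1.4365 0.2762]
Step 4: x=[3.0074 6.4779 13.5237 17.0911] v=[0.0486 1.8530 -1.8431 0.3413]
Step 5: x=[3.0169 6.6990 13.3046 17.1296] v=[0.0949 2.2105 -2.1909 0.3846]

Answer: 3.0169 6.6990 13.3046 17.1296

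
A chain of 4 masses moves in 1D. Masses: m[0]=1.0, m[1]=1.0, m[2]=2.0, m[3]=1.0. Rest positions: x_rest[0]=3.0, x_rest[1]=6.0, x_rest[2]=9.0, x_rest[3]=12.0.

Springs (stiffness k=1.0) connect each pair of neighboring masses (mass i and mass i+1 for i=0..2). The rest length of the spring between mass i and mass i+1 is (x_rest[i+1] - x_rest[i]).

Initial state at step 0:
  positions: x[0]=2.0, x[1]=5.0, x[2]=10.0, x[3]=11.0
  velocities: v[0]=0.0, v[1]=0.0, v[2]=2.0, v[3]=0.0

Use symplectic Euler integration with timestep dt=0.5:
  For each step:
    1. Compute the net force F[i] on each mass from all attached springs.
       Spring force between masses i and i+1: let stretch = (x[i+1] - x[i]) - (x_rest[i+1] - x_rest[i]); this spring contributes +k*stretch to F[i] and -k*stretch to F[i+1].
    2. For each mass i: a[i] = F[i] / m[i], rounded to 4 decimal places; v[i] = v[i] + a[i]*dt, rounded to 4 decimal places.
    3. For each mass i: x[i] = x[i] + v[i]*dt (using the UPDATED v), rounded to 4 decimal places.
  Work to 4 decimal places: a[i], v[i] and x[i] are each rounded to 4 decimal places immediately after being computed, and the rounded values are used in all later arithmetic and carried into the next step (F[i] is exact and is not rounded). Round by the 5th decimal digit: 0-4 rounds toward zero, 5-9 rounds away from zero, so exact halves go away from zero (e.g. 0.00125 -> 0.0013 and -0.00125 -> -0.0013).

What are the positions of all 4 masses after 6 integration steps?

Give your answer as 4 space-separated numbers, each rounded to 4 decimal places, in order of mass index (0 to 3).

Step 0: x=[2.0000 5.0000 10.0000 11.0000] v=[0.0000 0.0000 2.0000 0.0000]
Step 1: x=[2.0000 5.5000 10.5000 11.5000] v=[0.0000 1.0000 1.0000 1.0000]
Step 2: x=[2.1250 6.3750 10.5000 12.5000] v=[0.2500 1.7500 0.0000 2.0000]
Step 3: x=[2.5625 7.2188 10.2344 13.7500] v=[0.8750 1.6875 -0.5313 2.5000]
Step 4: x=[3.4141 7.6524 10.0313 14.8711] v=[1.7032 0.8672 -0.4063 2.2422]
Step 5: x=[4.5753 7.6212 10.1358 15.5323] v=[2.3224 -0.0625 0.2090 1.3223]
Step 6: x=[5.7480 7.4571 10.6006 15.5944] v=[2.3454 -0.3282 0.9295 0.1241]

Answer: 5.7480 7.4571 10.6006 15.5944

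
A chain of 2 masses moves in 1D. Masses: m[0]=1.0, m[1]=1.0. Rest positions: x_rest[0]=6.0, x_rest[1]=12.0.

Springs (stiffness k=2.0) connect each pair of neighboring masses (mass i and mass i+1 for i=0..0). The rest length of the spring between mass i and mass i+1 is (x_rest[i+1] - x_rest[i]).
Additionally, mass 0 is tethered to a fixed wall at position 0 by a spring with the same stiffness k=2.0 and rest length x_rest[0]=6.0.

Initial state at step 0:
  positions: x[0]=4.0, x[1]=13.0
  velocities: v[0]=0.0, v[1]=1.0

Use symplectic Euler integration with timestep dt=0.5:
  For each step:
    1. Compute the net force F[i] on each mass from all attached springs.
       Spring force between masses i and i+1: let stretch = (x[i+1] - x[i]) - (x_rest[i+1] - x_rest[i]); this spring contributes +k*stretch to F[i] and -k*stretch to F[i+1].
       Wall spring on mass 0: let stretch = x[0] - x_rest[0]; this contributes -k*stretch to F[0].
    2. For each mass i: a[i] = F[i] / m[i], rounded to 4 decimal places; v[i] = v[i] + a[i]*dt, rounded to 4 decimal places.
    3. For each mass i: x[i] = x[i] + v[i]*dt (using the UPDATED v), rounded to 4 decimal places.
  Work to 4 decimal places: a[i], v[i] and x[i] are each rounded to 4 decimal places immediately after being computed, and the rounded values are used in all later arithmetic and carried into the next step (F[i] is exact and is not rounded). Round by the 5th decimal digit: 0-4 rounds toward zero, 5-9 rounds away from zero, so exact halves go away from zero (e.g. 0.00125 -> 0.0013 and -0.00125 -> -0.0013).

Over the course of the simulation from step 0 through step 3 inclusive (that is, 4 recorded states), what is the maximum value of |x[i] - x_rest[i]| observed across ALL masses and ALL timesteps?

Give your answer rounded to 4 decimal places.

Answer: 2.5000

Derivation:
Step 0: x=[4.0000 13.0000] v=[0.0000 1.0000]
Step 1: x=[6.5000 12.0000] v=[5.0000 -2.0000]
Step 2: x=[8.5000 11.2500] v=[4.0000 -1.5000]
Step 3: x=[7.6250 12.1250] v=[-1.7500 1.7500]
Max displacement = 2.5000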